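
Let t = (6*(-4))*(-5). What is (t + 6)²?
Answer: 15876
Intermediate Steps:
t = 120 (t = -24*(-5) = 120)
(t + 6)² = (120 + 6)² = 126² = 15876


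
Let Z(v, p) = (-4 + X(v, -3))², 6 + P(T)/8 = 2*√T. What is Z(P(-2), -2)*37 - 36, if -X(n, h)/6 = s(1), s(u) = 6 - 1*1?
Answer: 42736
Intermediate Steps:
s(u) = 5 (s(u) = 6 - 1 = 5)
P(T) = -48 + 16*√T (P(T) = -48 + 8*(2*√T) = -48 + 16*√T)
X(n, h) = -30 (X(n, h) = -6*5 = -30)
Z(v, p) = 1156 (Z(v, p) = (-4 - 30)² = (-34)² = 1156)
Z(P(-2), -2)*37 - 36 = 1156*37 - 36 = 42772 - 36 = 42736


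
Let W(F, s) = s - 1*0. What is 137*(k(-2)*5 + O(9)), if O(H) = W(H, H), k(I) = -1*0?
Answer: 1233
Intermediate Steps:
W(F, s) = s (W(F, s) = s + 0 = s)
k(I) = 0
O(H) = H
137*(k(-2)*5 + O(9)) = 137*(0*5 + 9) = 137*(0 + 9) = 137*9 = 1233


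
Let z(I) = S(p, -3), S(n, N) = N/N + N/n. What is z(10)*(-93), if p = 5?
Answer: -186/5 ≈ -37.200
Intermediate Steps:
S(n, N) = 1 + N/n
z(I) = 2/5 (z(I) = (-3 + 5)/5 = (1/5)*2 = 2/5)
z(10)*(-93) = (2/5)*(-93) = -186/5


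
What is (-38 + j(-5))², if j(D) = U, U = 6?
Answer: 1024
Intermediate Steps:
j(D) = 6
(-38 + j(-5))² = (-38 + 6)² = (-32)² = 1024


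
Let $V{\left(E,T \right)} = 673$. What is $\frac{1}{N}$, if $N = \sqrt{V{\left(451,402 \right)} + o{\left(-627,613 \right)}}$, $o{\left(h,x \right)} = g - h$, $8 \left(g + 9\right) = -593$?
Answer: $\frac{2 \sqrt{19470}}{9735} \approx 0.028667$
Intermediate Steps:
$g = - \frac{665}{8}$ ($g = -9 + \frac{1}{8} \left(-593\right) = -9 - \frac{593}{8} = - \frac{665}{8} \approx -83.125$)
$o{\left(h,x \right)} = - \frac{665}{8} - h$
$N = \frac{\sqrt{19470}}{4}$ ($N = \sqrt{673 - - \frac{4351}{8}} = \sqrt{673 + \left(- \frac{665}{8} + 627\right)} = \sqrt{673 + \frac{4351}{8}} = \sqrt{\frac{9735}{8}} = \frac{\sqrt{19470}}{4} \approx 34.884$)
$\frac{1}{N} = \frac{1}{\frac{1}{4} \sqrt{19470}} = \frac{2 \sqrt{19470}}{9735}$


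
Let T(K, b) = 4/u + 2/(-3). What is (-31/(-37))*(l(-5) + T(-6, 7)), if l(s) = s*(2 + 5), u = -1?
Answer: -3689/111 ≈ -33.234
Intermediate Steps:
l(s) = 7*s (l(s) = s*7 = 7*s)
T(K, b) = -14/3 (T(K, b) = 4/(-1) + 2/(-3) = 4*(-1) + 2*(-1/3) = -4 - 2/3 = -14/3)
(-31/(-37))*(l(-5) + T(-6, 7)) = (-31/(-37))*(7*(-5) - 14/3) = (-31*(-1/37))*(-35 - 14/3) = (31/37)*(-119/3) = -3689/111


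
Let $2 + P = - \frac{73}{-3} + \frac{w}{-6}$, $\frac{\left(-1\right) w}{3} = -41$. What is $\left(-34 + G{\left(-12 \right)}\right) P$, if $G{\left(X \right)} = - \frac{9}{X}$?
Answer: $- \frac{1463}{24} \approx -60.958$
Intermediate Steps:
$w = 123$ ($w = \left(-3\right) \left(-41\right) = 123$)
$P = \frac{11}{6}$ ($P = -2 + \left(- \frac{73}{-3} + \frac{123}{-6}\right) = -2 + \left(\left(-73\right) \left(- \frac{1}{3}\right) + 123 \left(- \frac{1}{6}\right)\right) = -2 + \left(\frac{73}{3} - \frac{41}{2}\right) = -2 + \frac{23}{6} = \frac{11}{6} \approx 1.8333$)
$\left(-34 + G{\left(-12 \right)}\right) P = \left(-34 - \frac{9}{-12}\right) \frac{11}{6} = \left(-34 - - \frac{3}{4}\right) \frac{11}{6} = \left(-34 + \frac{3}{4}\right) \frac{11}{6} = \left(- \frac{133}{4}\right) \frac{11}{6} = - \frac{1463}{24}$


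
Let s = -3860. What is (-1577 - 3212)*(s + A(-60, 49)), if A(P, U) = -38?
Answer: 18667522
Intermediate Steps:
(-1577 - 3212)*(s + A(-60, 49)) = (-1577 - 3212)*(-3860 - 38) = -4789*(-3898) = 18667522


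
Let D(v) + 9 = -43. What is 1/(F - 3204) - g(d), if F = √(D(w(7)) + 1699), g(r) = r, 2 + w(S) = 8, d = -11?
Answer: 12544495/1140441 - √183/3421323 ≈ 11.000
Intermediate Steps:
w(S) = 6 (w(S) = -2 + 8 = 6)
D(v) = -52 (D(v) = -9 - 43 = -52)
F = 3*√183 (F = √(-52 + 1699) = √1647 = 3*√183 ≈ 40.583)
1/(F - 3204) - g(d) = 1/(3*√183 - 3204) - 1*(-11) = 1/(-3204 + 3*√183) + 11 = 11 + 1/(-3204 + 3*√183)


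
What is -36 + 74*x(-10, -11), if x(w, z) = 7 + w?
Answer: -258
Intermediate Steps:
-36 + 74*x(-10, -11) = -36 + 74*(7 - 10) = -36 + 74*(-3) = -36 - 222 = -258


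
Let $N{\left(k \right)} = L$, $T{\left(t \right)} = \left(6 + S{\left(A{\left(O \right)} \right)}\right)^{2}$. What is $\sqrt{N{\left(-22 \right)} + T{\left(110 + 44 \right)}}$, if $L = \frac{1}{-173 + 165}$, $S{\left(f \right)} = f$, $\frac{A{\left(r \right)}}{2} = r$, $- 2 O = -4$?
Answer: $\frac{\sqrt{1598}}{4} \approx 9.9937$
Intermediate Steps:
$O = 2$ ($O = \left(- \frac{1}{2}\right) \left(-4\right) = 2$)
$A{\left(r \right)} = 2 r$
$T{\left(t \right)} = 100$ ($T{\left(t \right)} = \left(6 + 2 \cdot 2\right)^{2} = \left(6 + 4\right)^{2} = 10^{2} = 100$)
$L = - \frac{1}{8}$ ($L = \frac{1}{-8} = - \frac{1}{8} \approx -0.125$)
$N{\left(k \right)} = - \frac{1}{8}$
$\sqrt{N{\left(-22 \right)} + T{\left(110 + 44 \right)}} = \sqrt{- \frac{1}{8} + 100} = \sqrt{\frac{799}{8}} = \frac{\sqrt{1598}}{4}$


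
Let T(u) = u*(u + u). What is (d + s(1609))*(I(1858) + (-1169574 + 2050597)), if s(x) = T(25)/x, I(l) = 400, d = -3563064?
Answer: -5053170493377098/1609 ≈ -3.1406e+12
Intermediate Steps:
T(u) = 2*u² (T(u) = u*(2*u) = 2*u²)
s(x) = 1250/x (s(x) = (2*25²)/x = (2*625)/x = 1250/x)
(d + s(1609))*(I(1858) + (-1169574 + 2050597)) = (-3563064 + 1250/1609)*(400 + (-1169574 + 2050597)) = (-3563064 + 1250*(1/1609))*(400 + 881023) = (-3563064 + 1250/1609)*881423 = -5732968726/1609*881423 = -5053170493377098/1609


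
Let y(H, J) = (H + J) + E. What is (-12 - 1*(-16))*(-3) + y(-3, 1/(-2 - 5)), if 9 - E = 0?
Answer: -43/7 ≈ -6.1429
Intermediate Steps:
E = 9 (E = 9 - 1*0 = 9 + 0 = 9)
y(H, J) = 9 + H + J (y(H, J) = (H + J) + 9 = 9 + H + J)
(-12 - 1*(-16))*(-3) + y(-3, 1/(-2 - 5)) = (-12 - 1*(-16))*(-3) + (9 - 3 + 1/(-2 - 5)) = (-12 + 16)*(-3) + (9 - 3 + 1/(-7)) = 4*(-3) + (9 - 3 - ⅐) = -12 + 41/7 = -43/7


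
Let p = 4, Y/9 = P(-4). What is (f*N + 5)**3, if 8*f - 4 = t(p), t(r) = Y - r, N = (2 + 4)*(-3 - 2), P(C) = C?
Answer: 2744000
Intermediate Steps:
N = -30 (N = 6*(-5) = -30)
Y = -36 (Y = 9*(-4) = -36)
t(r) = -36 - r
f = -9/2 (f = 1/2 + (-36 - 1*4)/8 = 1/2 + (-36 - 4)/8 = 1/2 + (1/8)*(-40) = 1/2 - 5 = -9/2 ≈ -4.5000)
(f*N + 5)**3 = (-9/2*(-30) + 5)**3 = (135 + 5)**3 = 140**3 = 2744000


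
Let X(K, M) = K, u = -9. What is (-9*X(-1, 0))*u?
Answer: -81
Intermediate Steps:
(-9*X(-1, 0))*u = -9*(-1)*(-9) = 9*(-9) = -81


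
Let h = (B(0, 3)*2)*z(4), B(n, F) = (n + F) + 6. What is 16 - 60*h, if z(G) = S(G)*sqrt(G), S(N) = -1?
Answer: 2176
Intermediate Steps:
B(n, F) = 6 + F + n (B(n, F) = (F + n) + 6 = 6 + F + n)
z(G) = -sqrt(G)
h = -36 (h = ((6 + 3 + 0)*2)*(-sqrt(4)) = (9*2)*(-1*2) = 18*(-2) = -36)
16 - 60*h = 16 - 60*(-36) = 16 + 2160 = 2176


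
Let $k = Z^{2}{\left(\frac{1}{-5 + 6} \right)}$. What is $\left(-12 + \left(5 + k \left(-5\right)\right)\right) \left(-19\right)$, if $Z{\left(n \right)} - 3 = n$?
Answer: $1653$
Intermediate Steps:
$Z{\left(n \right)} = 3 + n$
$k = 16$ ($k = \left(3 + \frac{1}{-5 + 6}\right)^{2} = \left(3 + 1^{-1}\right)^{2} = \left(3 + 1\right)^{2} = 4^{2} = 16$)
$\left(-12 + \left(5 + k \left(-5\right)\right)\right) \left(-19\right) = \left(-12 + \left(5 + 16 \left(-5\right)\right)\right) \left(-19\right) = \left(-12 + \left(5 - 80\right)\right) \left(-19\right) = \left(-12 - 75\right) \left(-19\right) = \left(-87\right) \left(-19\right) = 1653$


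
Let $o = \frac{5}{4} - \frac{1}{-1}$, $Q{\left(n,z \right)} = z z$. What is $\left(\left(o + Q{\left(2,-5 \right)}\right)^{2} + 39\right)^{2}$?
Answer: $\frac{156375025}{256} \approx 6.1084 \cdot 10^{5}$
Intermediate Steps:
$Q{\left(n,z \right)} = z^{2}$
$o = \frac{9}{4}$ ($o = 5 \cdot \frac{1}{4} - -1 = \frac{5}{4} + 1 = \frac{9}{4} \approx 2.25$)
$\left(\left(o + Q{\left(2,-5 \right)}\right)^{2} + 39\right)^{2} = \left(\left(\frac{9}{4} + \left(-5\right)^{2}\right)^{2} + 39\right)^{2} = \left(\left(\frac{9}{4} + 25\right)^{2} + 39\right)^{2} = \left(\left(\frac{109}{4}\right)^{2} + 39\right)^{2} = \left(\frac{11881}{16} + 39\right)^{2} = \left(\frac{12505}{16}\right)^{2} = \frac{156375025}{256}$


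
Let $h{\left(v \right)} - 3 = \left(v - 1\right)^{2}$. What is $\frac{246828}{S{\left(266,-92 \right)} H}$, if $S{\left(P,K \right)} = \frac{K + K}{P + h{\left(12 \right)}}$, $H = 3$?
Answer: $- \frac{4010955}{23} \approx -1.7439 \cdot 10^{5}$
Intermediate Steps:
$h{\left(v \right)} = 3 + \left(-1 + v\right)^{2}$ ($h{\left(v \right)} = 3 + \left(v - 1\right)^{2} = 3 + \left(-1 + v\right)^{2}$)
$S{\left(P,K \right)} = \frac{2 K}{124 + P}$ ($S{\left(P,K \right)} = \frac{K + K}{P + \left(3 + \left(-1 + 12\right)^{2}\right)} = \frac{2 K}{P + \left(3 + 11^{2}\right)} = \frac{2 K}{P + \left(3 + 121\right)} = \frac{2 K}{P + 124} = \frac{2 K}{124 + P}$)
$\frac{246828}{S{\left(266,-92 \right)} H} = \frac{246828}{2 \left(-92\right) \frac{1}{124 + 266} \cdot 3} = \frac{246828}{2 \left(-92\right) \frac{1}{390} \cdot 3} = \frac{246828}{\left(- \frac{92}{195}\right) 3} = \frac{246828}{- \frac{92}{65}} = 246828 \left(- \frac{65}{92}\right) = - \frac{4010955}{23}$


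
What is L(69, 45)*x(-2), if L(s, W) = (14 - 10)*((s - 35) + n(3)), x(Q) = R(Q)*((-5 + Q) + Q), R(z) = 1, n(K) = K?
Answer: -1332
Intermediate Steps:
x(Q) = -5 + 2*Q (x(Q) = 1*((-5 + Q) + Q) = 1*(-5 + 2*Q) = -5 + 2*Q)
L(s, W) = -128 + 4*s (L(s, W) = (14 - 10)*((s - 35) + 3) = 4*((-35 + s) + 3) = 4*(-32 + s) = -128 + 4*s)
L(69, 45)*x(-2) = (-128 + 4*69)*(-5 + 2*(-2)) = (-128 + 276)*(-5 - 4) = 148*(-9) = -1332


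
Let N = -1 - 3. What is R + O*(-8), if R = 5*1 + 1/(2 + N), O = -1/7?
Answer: 79/14 ≈ 5.6429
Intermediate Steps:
N = -4
O = -⅐ (O = -1*⅐ = -⅐ ≈ -0.14286)
R = 9/2 (R = 5*1 + 1/(2 - 4) = 5 + 1/(-2) = 5 - ½ = 9/2 ≈ 4.5000)
R + O*(-8) = 9/2 - ⅐*(-8) = 9/2 + 8/7 = 79/14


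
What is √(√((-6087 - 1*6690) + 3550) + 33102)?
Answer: √(33102 + I*√9227) ≈ 181.94 + 0.264*I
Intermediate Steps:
√(√((-6087 - 1*6690) + 3550) + 33102) = √(√((-6087 - 6690) + 3550) + 33102) = √(√(-12777 + 3550) + 33102) = √(√(-9227) + 33102) = √(I*√9227 + 33102) = √(33102 + I*√9227)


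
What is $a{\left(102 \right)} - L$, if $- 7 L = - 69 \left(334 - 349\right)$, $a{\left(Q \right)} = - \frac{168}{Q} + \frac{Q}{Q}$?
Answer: $\frac{17518}{119} \approx 147.21$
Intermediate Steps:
$a{\left(Q \right)} = 1 - \frac{168}{Q}$ ($a{\left(Q \right)} = - \frac{168}{Q} + 1 = 1 - \frac{168}{Q}$)
$L = - \frac{1035}{7}$ ($L = - \frac{\left(-69\right) \left(334 - 349\right)}{7} = - \frac{\left(-69\right) \left(-15\right)}{7} = \left(- \frac{1}{7}\right) 1035 = - \frac{1035}{7} \approx -147.86$)
$a{\left(102 \right)} - L = \frac{-168 + 102}{102} - - \frac{1035}{7} = \frac{1}{102} \left(-66\right) + \frac{1035}{7} = - \frac{11}{17} + \frac{1035}{7} = \frac{17518}{119}$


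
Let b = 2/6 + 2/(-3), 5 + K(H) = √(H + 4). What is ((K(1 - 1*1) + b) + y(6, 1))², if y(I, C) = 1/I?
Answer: 361/36 ≈ 10.028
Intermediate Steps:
K(H) = -5 + √(4 + H) (K(H) = -5 + √(H + 4) = -5 + √(4 + H))
b = -⅓ (b = 2*(⅙) + 2*(-⅓) = ⅓ - ⅔ = -⅓ ≈ -0.33333)
((K(1 - 1*1) + b) + y(6, 1))² = (((-5 + √(4 + (1 - 1*1))) - ⅓) + 1/6)² = (((-5 + √(4 + (1 - 1))) - ⅓) + ⅙)² = (((-5 + √(4 + 0)) - ⅓) + ⅙)² = (((-5 + √4) - ⅓) + ⅙)² = (((-5 + 2) - ⅓) + ⅙)² = ((-3 - ⅓) + ⅙)² = (-10/3 + ⅙)² = (-19/6)² = 361/36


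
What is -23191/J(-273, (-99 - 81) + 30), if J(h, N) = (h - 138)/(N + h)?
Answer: -3269931/137 ≈ -23868.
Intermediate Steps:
J(h, N) = (-138 + h)/(N + h)
-23191/J(-273, (-99 - 81) + 30) = -23191*(((-99 - 81) + 30) - 273)/(-138 - 273) = -23191/(-411/((-180 + 30) - 273)) = -23191/(-411/(-150 - 273)) = -23191/(-411/(-423)) = -23191/((-1/423*(-411))) = -23191/137/141 = -23191*141/137 = -3269931/137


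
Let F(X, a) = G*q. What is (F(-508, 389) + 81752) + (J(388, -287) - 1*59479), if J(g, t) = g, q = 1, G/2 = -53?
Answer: 22555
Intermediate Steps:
G = -106 (G = 2*(-53) = -106)
F(X, a) = -106 (F(X, a) = -106*1 = -106)
(F(-508, 389) + 81752) + (J(388, -287) - 1*59479) = (-106 + 81752) + (388 - 1*59479) = 81646 + (388 - 59479) = 81646 - 59091 = 22555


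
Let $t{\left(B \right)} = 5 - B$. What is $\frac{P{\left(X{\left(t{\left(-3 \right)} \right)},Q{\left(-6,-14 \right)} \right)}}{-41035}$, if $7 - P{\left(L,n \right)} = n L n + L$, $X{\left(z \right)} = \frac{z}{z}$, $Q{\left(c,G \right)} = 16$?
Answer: $\frac{50}{8207} \approx 0.0060924$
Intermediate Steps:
$X{\left(z \right)} = 1$
$P{\left(L,n \right)} = 7 - L - L n^{2}$ ($P{\left(L,n \right)} = 7 - \left(n L n + L\right) = 7 - \left(L n n + L\right) = 7 - \left(L n^{2} + L\right) = 7 - \left(L + L n^{2}\right) = 7 - L - L n^{2}$)
$\frac{P{\left(X{\left(t{\left(-3 \right)} \right)},Q{\left(-6,-14 \right)} \right)}}{-41035} = \frac{7 - 1 - 1 \cdot 16^{2}}{-41035} = \left(7 - 1 - 1 \cdot 256\right) \left(- \frac{1}{41035}\right) = \left(7 - 1 - 256\right) \left(- \frac{1}{41035}\right) = \left(-250\right) \left(- \frac{1}{41035}\right) = \frac{50}{8207}$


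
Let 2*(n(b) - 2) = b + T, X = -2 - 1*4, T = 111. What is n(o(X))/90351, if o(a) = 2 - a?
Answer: 41/60234 ≈ 0.00068068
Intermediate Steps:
X = -6 (X = -2 - 4 = -6)
n(b) = 115/2 + b/2 (n(b) = 2 + (b + 111)/2 = 2 + (111 + b)/2 = 2 + (111/2 + b/2) = 115/2 + b/2)
n(o(X))/90351 = (115/2 + (2 - 1*(-6))/2)/90351 = (115/2 + (2 + 6)/2)*(1/90351) = (115/2 + (½)*8)*(1/90351) = (115/2 + 4)*(1/90351) = (123/2)*(1/90351) = 41/60234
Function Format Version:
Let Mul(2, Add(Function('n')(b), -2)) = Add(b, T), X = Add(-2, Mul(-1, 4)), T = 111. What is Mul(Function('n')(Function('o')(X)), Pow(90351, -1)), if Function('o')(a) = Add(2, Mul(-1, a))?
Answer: Rational(41, 60234) ≈ 0.00068068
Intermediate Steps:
X = -6 (X = Add(-2, -4) = -6)
Function('n')(b) = Add(Rational(115, 2), Mul(Rational(1, 2), b)) (Function('n')(b) = Add(2, Mul(Rational(1, 2), Add(b, 111))) = Add(2, Mul(Rational(1, 2), Add(111, b))) = Add(2, Add(Rational(111, 2), Mul(Rational(1, 2), b))) = Add(Rational(115, 2), Mul(Rational(1, 2), b)))
Mul(Function('n')(Function('o')(X)), Pow(90351, -1)) = Mul(Add(Rational(115, 2), Mul(Rational(1, 2), Add(2, Mul(-1, -6)))), Pow(90351, -1)) = Mul(Add(Rational(115, 2), Mul(Rational(1, 2), Add(2, 6))), Rational(1, 90351)) = Mul(Add(Rational(115, 2), Mul(Rational(1, 2), 8)), Rational(1, 90351)) = Mul(Add(Rational(115, 2), 4), Rational(1, 90351)) = Mul(Rational(123, 2), Rational(1, 90351)) = Rational(41, 60234)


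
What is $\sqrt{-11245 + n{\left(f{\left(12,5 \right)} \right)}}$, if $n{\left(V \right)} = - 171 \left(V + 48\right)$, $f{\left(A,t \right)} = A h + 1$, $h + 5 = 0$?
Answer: $2 i \sqrt{2341} \approx 96.768 i$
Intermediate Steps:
$h = -5$ ($h = -5 + 0 = -5$)
$f{\left(A,t \right)} = 1 - 5 A$ ($f{\left(A,t \right)} = A \left(-5\right) + 1 = - 5 A + 1 = 1 - 5 A$)
$n{\left(V \right)} = -8208 - 171 V$ ($n{\left(V \right)} = - 171 \left(48 + V\right) = -8208 - 171 V$)
$\sqrt{-11245 + n{\left(f{\left(12,5 \right)} \right)}} = \sqrt{-11245 - \left(8208 + 171 \left(1 - 60\right)\right)} = \sqrt{-11245 - -1881} = \sqrt{-11245 + \left(-8208 + 10089\right)} = \sqrt{-11245 + 1881} = \sqrt{-9364} = 2 i \sqrt{2341}$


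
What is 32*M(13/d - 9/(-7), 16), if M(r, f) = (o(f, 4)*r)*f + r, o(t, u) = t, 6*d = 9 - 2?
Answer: 715488/7 ≈ 1.0221e+5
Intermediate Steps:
d = 7/6 (d = (9 - 2)/6 = (1/6)*7 = 7/6 ≈ 1.1667)
M(r, f) = r + r*f**2 (M(r, f) = (f*r)*f + r = r*f**2 + r = r + r*f**2)
32*M(13/d - 9/(-7), 16) = 32*((13/(7/6) - 9/(-7))*(1 + 16**2)) = 32*((13*(6/7) - 9*(-1/7))*(1 + 256)) = 32*((78/7 + 9/7)*257) = 32*((87/7)*257) = 32*(22359/7) = 715488/7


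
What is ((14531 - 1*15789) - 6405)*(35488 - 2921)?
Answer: -249560921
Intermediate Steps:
((14531 - 1*15789) - 6405)*(35488 - 2921) = ((14531 - 15789) - 6405)*32567 = (-1258 - 6405)*32567 = -7663*32567 = -249560921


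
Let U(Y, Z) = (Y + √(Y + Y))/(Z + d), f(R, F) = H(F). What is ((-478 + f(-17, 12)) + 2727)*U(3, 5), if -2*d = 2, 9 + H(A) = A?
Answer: 1689 + 563*√6 ≈ 3068.1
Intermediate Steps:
H(A) = -9 + A
d = -1 (d = -½*2 = -1)
f(R, F) = -9 + F
U(Y, Z) = (Y + √2*√Y)/(-1 + Z) (U(Y, Z) = (Y + √(Y + Y))/(Z - 1) = (Y + √(2*Y))/(-1 + Z) = (Y + √2*√Y)/(-1 + Z))
((-478 + f(-17, 12)) + 2727)*U(3, 5) = ((-478 + (-9 + 12)) + 2727)*((3 + √2*√3)/(-1 + 5)) = ((-478 + 3) + 2727)*((3 + √6)/4) = (-475 + 2727)*((3 + √6)/4) = 2252*(¾ + √6/4) = 1689 + 563*√6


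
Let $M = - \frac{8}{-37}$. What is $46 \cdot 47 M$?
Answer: $\frac{17296}{37} \approx 467.46$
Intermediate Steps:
$M = \frac{8}{37}$ ($M = \left(-8\right) \left(- \frac{1}{37}\right) = \frac{8}{37} \approx 0.21622$)
$46 \cdot 47 M = 46 \cdot 47 \cdot \frac{8}{37} = 2162 \cdot \frac{8}{37} = \frac{17296}{37}$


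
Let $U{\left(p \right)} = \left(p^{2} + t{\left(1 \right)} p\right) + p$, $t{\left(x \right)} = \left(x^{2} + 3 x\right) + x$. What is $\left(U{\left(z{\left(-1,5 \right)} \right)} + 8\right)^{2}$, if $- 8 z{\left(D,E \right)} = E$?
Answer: $\frac{88209}{4096} \approx 21.535$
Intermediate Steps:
$z{\left(D,E \right)} = - \frac{E}{8}$
$t{\left(x \right)} = x^{2} + 4 x$
$U{\left(p \right)} = p^{2} + 6 p$ ($U{\left(p \right)} = \left(p^{2} + 1 \left(4 + 1\right) p\right) + p = \left(p^{2} + 1 \cdot 5 p\right) + p = \left(p^{2} + 5 p\right) + p = p^{2} + 6 p$)
$\left(U{\left(z{\left(-1,5 \right)} \right)} + 8\right)^{2} = \left(\left(- \frac{1}{8}\right) 5 \left(6 - \frac{5}{8}\right) + 8\right)^{2} = \left(- \frac{5 \left(6 - \frac{5}{8}\right)}{8} + 8\right)^{2} = \left(\left(- \frac{5}{8}\right) \frac{43}{8} + 8\right)^{2} = \left(- \frac{215}{64} + 8\right)^{2} = \left(\frac{297}{64}\right)^{2} = \frac{88209}{4096}$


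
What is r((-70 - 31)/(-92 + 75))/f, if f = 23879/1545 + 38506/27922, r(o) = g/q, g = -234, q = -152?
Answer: 2523660165/27597165904 ≈ 0.091446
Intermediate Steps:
r(o) = 117/76 (r(o) = -234/(-152) = -234*(-1/152) = 117/76)
f = 363120604/21569745 (f = 23879*(1/1545) + 38506*(1/27922) = 23879/1545 + 19253/13961 = 363120604/21569745 ≈ 16.835)
r((-70 - 31)/(-92 + 75))/f = 117/(76*(363120604/21569745)) = (117/76)*(21569745/363120604) = 2523660165/27597165904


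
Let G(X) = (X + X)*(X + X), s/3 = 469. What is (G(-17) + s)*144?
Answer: 369072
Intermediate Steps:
s = 1407 (s = 3*469 = 1407)
G(X) = 4*X**2 (G(X) = (2*X)*(2*X) = 4*X**2)
(G(-17) + s)*144 = (4*(-17)**2 + 1407)*144 = (4*289 + 1407)*144 = (1156 + 1407)*144 = 2563*144 = 369072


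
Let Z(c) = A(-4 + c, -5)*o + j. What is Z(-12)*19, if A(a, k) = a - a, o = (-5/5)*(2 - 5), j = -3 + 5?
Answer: 38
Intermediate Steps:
j = 2
o = 3 (o = -5*⅕*(-3) = -1*(-3) = 3)
A(a, k) = 0
Z(c) = 2 (Z(c) = 0*3 + 2 = 0 + 2 = 2)
Z(-12)*19 = 2*19 = 38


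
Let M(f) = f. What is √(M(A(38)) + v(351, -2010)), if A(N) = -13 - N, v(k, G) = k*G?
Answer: I*√705561 ≈ 839.98*I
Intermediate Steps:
v(k, G) = G*k
√(M(A(38)) + v(351, -2010)) = √((-13 - 1*38) - 2010*351) = √((-13 - 38) - 705510) = √(-51 - 705510) = √(-705561) = I*√705561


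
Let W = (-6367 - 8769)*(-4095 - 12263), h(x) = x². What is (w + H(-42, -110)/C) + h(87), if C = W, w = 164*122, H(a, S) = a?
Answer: 3413959355467/123797344 ≈ 27577.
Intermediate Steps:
w = 20008
W = 247594688 (W = -15136*(-16358) = 247594688)
C = 247594688
(w + H(-42, -110)/C) + h(87) = (20008 - 42/247594688) + 87² = (20008 - 42*1/247594688) + 7569 = (20008 - 21/123797344) + 7569 = 2476937258731/123797344 + 7569 = 3413959355467/123797344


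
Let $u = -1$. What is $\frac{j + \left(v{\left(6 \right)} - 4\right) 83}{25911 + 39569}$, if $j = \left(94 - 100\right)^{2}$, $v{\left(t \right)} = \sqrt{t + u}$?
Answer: $- \frac{37}{8185} + \frac{83 \sqrt{5}}{65480} \approx -0.0016861$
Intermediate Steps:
$v{\left(t \right)} = \sqrt{-1 + t}$ ($v{\left(t \right)} = \sqrt{t - 1} = \sqrt{-1 + t}$)
$j = 36$ ($j = \left(-6\right)^{2} = 36$)
$\frac{j + \left(v{\left(6 \right)} - 4\right) 83}{25911 + 39569} = \frac{36 + \left(\sqrt{-1 + 6} - 4\right) 83}{25911 + 39569} = \frac{36 + \left(\sqrt{5} - 4\right) 83}{65480} = \left(36 + \left(-4 + \sqrt{5}\right) 83\right) \frac{1}{65480} = \left(36 - \left(332 - 83 \sqrt{5}\right)\right) \frac{1}{65480} = \left(-296 + 83 \sqrt{5}\right) \frac{1}{65480} = - \frac{37}{8185} + \frac{83 \sqrt{5}}{65480}$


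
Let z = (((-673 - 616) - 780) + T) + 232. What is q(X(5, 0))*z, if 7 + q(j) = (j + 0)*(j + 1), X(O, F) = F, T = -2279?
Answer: 28812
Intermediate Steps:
z = -4116 (z = (((-673 - 616) - 780) - 2279) + 232 = ((-1289 - 780) - 2279) + 232 = (-2069 - 2279) + 232 = -4348 + 232 = -4116)
q(j) = -7 + j*(1 + j) (q(j) = -7 + (j + 0)*(j + 1) = -7 + j*(1 + j))
q(X(5, 0))*z = (-7 + 0 + 0²)*(-4116) = (-7 + 0 + 0)*(-4116) = -7*(-4116) = 28812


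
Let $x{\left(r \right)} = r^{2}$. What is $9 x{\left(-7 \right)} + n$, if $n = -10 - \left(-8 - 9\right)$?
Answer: $448$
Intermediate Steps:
$n = 7$ ($n = -10 - \left(-8 - 9\right) = -10 - -17 = -10 + 17 = 7$)
$9 x{\left(-7 \right)} + n = 9 \left(-7\right)^{2} + 7 = 9 \cdot 49 + 7 = 441 + 7 = 448$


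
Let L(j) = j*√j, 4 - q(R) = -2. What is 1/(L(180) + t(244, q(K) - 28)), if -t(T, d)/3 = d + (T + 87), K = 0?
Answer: 103/552519 + 40*√5/184173 ≈ 0.00067206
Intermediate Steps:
q(R) = 6 (q(R) = 4 - 1*(-2) = 4 + 2 = 6)
L(j) = j^(3/2)
t(T, d) = -261 - 3*T - 3*d (t(T, d) = -3*(d + (T + 87)) = -3*(d + (87 + T)) = -3*(87 + T + d) = -261 - 3*T - 3*d)
1/(L(180) + t(244, q(K) - 28)) = 1/(180^(3/2) + (-261 - 3*244 - 3*(6 - 28))) = 1/(1080*√5 + (-261 - 732 - 3*(-22))) = 1/(1080*√5 + (-261 - 732 + 66)) = 1/(1080*√5 - 927) = 1/(-927 + 1080*√5)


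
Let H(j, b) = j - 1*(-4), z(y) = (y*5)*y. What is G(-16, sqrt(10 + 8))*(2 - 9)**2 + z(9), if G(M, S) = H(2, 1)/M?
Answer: 3093/8 ≈ 386.63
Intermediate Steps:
z(y) = 5*y**2 (z(y) = (5*y)*y = 5*y**2)
H(j, b) = 4 + j (H(j, b) = j + 4 = 4 + j)
G(M, S) = 6/M (G(M, S) = (4 + 2)/M = 6/M)
G(-16, sqrt(10 + 8))*(2 - 9)**2 + z(9) = (6/(-16))*(2 - 9)**2 + 5*9**2 = (6*(-1/16))*(-7)**2 + 5*81 = -3/8*49 + 405 = -147/8 + 405 = 3093/8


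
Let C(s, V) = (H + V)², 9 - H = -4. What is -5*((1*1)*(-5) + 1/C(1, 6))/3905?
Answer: 164/25631 ≈ 0.0063985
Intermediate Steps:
H = 13 (H = 9 - 1*(-4) = 9 + 4 = 13)
C(s, V) = (13 + V)²
-5*((1*1)*(-5) + 1/C(1, 6))/3905 = -5*((1*1)*(-5) + 1/((13 + 6)²))/3905 = -5*(1*(-5) + 1/(19²))*(1/3905) = -5*(-5 + 1/361)*(1/3905) = -5*(-1804/361)*(1/3905) = (9020/361)*(1/3905) = 164/25631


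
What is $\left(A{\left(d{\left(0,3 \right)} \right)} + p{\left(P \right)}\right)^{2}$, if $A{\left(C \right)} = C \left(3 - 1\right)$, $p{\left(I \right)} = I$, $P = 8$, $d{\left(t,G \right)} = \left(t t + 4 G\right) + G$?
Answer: $1444$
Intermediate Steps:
$d{\left(t,G \right)} = t^{2} + 5 G$ ($d{\left(t,G \right)} = \left(t^{2} + 4 G\right) + G = t^{2} + 5 G$)
$A{\left(C \right)} = 2 C$ ($A{\left(C \right)} = C 2 = 2 C$)
$\left(A{\left(d{\left(0,3 \right)} \right)} + p{\left(P \right)}\right)^{2} = \left(2 \left(0^{2} + 5 \cdot 3\right) + 8\right)^{2} = \left(2 \left(0 + 15\right) + 8\right)^{2} = \left(2 \cdot 15 + 8\right)^{2} = \left(30 + 8\right)^{2} = 38^{2} = 1444$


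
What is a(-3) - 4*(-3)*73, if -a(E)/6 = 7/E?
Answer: 890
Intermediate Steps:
a(E) = -42/E
a(-3) - 4*(-3)*73 = -42/(-3) - 4*(-3)*73 = -42*(-1/3) + 12*73 = 14 + 876 = 890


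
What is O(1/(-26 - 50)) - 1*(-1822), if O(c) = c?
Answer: 138471/76 ≈ 1822.0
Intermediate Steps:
O(1/(-26 - 50)) - 1*(-1822) = 1/(-26 - 50) - 1*(-1822) = 1/(-76) + 1822 = -1/76 + 1822 = 138471/76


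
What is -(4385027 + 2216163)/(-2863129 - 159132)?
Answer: 6601190/3022261 ≈ 2.1842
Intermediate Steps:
-(4385027 + 2216163)/(-2863129 - 159132) = -6601190/(-3022261) = -6601190*(-1)/3022261 = -1*(-6601190/3022261) = 6601190/3022261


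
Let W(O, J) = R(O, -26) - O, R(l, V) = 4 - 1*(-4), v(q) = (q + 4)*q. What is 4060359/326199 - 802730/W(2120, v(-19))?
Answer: 45070866913/114822048 ≈ 392.53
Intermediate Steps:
v(q) = q*(4 + q) (v(q) = (4 + q)*q = q*(4 + q))
R(l, V) = 8 (R(l, V) = 4 + 4 = 8)
W(O, J) = 8 - O
4060359/326199 - 802730/W(2120, v(-19)) = 4060359/326199 - 802730/(8 - 1*2120) = 4060359*(1/326199) - 802730/(8 - 2120) = 1353453/108733 - 802730/(-2112) = 1353453/108733 - 802730*(-1/2112) = 1353453/108733 + 401365/1056 = 45070866913/114822048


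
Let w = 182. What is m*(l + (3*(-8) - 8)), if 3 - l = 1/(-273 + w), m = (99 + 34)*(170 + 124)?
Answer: -14735868/13 ≈ -1.1335e+6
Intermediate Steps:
m = 39102 (m = 133*294 = 39102)
l = 274/91 (l = 3 - 1/(-273 + 182) = 3 - 1/(-91) = 3 - 1*(-1/91) = 3 + 1/91 = 274/91 ≈ 3.0110)
m*(l + (3*(-8) - 8)) = 39102*(274/91 + (3*(-8) - 8)) = 39102*(274/91 + (-24 - 8)) = 39102*(274/91 - 32) = 39102*(-2638/91) = -14735868/13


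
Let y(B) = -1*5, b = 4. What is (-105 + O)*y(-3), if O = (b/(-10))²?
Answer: 2621/5 ≈ 524.20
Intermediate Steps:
y(B) = -5
O = 4/25 (O = (4/(-10))² = (4*(-⅒))² = (-⅖)² = 4/25 ≈ 0.16000)
(-105 + O)*y(-3) = (-105 + 4/25)*(-5) = -2621/25*(-5) = 2621/5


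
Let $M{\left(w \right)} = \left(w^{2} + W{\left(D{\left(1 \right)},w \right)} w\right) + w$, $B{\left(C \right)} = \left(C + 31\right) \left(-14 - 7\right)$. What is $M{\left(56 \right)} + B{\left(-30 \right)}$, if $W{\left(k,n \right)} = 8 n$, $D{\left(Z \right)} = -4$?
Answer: $28259$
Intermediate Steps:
$B{\left(C \right)} = -651 - 21 C$ ($B{\left(C \right)} = \left(31 + C\right) \left(-21\right) = -651 - 21 C$)
$M{\left(w \right)} = w + 9 w^{2}$ ($M{\left(w \right)} = \left(w^{2} + 8 w w\right) + w = \left(w^{2} + 8 w^{2}\right) + w = 9 w^{2} + w = w + 9 w^{2}$)
$M{\left(56 \right)} + B{\left(-30 \right)} = 56 \left(1 + 9 \cdot 56\right) - 21 = 56 \left(1 + 504\right) + \left(-651 + 630\right) = 56 \cdot 505 - 21 = 28280 - 21 = 28259$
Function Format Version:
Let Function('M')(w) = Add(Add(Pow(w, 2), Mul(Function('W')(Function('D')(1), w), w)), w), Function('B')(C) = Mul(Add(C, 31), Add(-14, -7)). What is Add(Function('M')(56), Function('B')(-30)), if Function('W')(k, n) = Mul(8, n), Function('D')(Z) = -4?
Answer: 28259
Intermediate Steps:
Function('B')(C) = Add(-651, Mul(-21, C)) (Function('B')(C) = Mul(Add(31, C), -21) = Add(-651, Mul(-21, C)))
Function('M')(w) = Add(w, Mul(9, Pow(w, 2))) (Function('M')(w) = Add(Add(Pow(w, 2), Mul(Mul(8, w), w)), w) = Add(Add(Pow(w, 2), Mul(8, Pow(w, 2))), w) = Add(Mul(9, Pow(w, 2)), w) = Add(w, Mul(9, Pow(w, 2))))
Add(Function('M')(56), Function('B')(-30)) = Add(Mul(56, Add(1, Mul(9, 56))), Add(-651, Mul(-21, -30))) = Add(Mul(56, Add(1, 504)), Add(-651, 630)) = Add(Mul(56, 505), -21) = Add(28280, -21) = 28259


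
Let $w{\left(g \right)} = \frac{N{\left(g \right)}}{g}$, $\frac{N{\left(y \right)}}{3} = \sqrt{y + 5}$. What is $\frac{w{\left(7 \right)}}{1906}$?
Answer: $\frac{3 \sqrt{3}}{6671} \approx 0.00077892$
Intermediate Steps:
$N{\left(y \right)} = 3 \sqrt{5 + y}$ ($N{\left(y \right)} = 3 \sqrt{y + 5} = 3 \sqrt{5 + y}$)
$w{\left(g \right)} = \frac{3 \sqrt{5 + g}}{g}$
$\frac{w{\left(7 \right)}}{1906} = \frac{3 \cdot \frac{1}{7} \sqrt{5 + 7}}{1906} = 3 \cdot \frac{1}{7} \sqrt{12} \cdot \frac{1}{1906} = 3 \cdot \frac{1}{7} \cdot 2 \sqrt{3} \cdot \frac{1}{1906} = \frac{6 \sqrt{3}}{7} \cdot \frac{1}{1906} = \frac{3 \sqrt{3}}{6671}$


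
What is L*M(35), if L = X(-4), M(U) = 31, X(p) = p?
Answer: -124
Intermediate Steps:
L = -4
L*M(35) = -4*31 = -124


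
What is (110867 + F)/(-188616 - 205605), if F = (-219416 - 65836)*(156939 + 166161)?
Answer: 92164810333/394221 ≈ 2.3379e+5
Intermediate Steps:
F = -92164921200 (F = -285252*323100 = -92164921200)
(110867 + F)/(-188616 - 205605) = (110867 - 92164921200)/(-188616 - 205605) = -92164810333/(-394221) = -92164810333*(-1/394221) = 92164810333/394221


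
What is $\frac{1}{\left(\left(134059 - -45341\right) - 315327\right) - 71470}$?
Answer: $- \frac{1}{207397} \approx -4.8217 \cdot 10^{-6}$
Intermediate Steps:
$\frac{1}{\left(\left(134059 - -45341\right) - 315327\right) - 71470} = \frac{1}{\left(\left(134059 + 45341\right) - 315327\right) - 71470} = \frac{1}{\left(179400 - 315327\right) - 71470} = \frac{1}{-135927 - 71470} = \frac{1}{-207397} = - \frac{1}{207397}$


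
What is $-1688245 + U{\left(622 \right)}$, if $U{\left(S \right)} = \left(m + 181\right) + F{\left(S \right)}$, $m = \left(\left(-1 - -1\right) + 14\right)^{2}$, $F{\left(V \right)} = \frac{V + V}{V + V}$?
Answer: $-1687867$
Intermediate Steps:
$F{\left(V \right)} = 1$ ($F{\left(V \right)} = \frac{2 V}{2 V} = 2 V \frac{1}{2 V} = 1$)
$m = 196$ ($m = \left(\left(-1 + 1\right) + 14\right)^{2} = \left(0 + 14\right)^{2} = 14^{2} = 196$)
$U{\left(S \right)} = 378$ ($U{\left(S \right)} = \left(196 + 181\right) + 1 = 377 + 1 = 378$)
$-1688245 + U{\left(622 \right)} = -1688245 + 378 = -1687867$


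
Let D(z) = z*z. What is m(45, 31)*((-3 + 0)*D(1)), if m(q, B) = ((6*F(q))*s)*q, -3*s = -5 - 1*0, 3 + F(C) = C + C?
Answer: -117450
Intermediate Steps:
D(z) = z²
F(C) = -3 + 2*C (F(C) = -3 + (C + C) = -3 + 2*C)
s = 5/3 (s = -(-5 - 1*0)/3 = -(-5 + 0)/3 = -⅓*(-5) = 5/3 ≈ 1.6667)
m(q, B) = q*(-30 + 20*q) (m(q, B) = ((6*(-3 + 2*q))*(5/3))*q = ((-18 + 12*q)*(5/3))*q = (-30 + 20*q)*q = q*(-30 + 20*q))
m(45, 31)*((-3 + 0)*D(1)) = (10*45*(-3 + 2*45))*((-3 + 0)*1²) = (10*45*(-3 + 90))*(-3*1) = (10*45*87)*(-3) = 39150*(-3) = -117450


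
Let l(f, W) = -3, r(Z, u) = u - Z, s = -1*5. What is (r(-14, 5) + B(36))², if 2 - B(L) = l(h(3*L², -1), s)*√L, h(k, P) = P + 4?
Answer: 1521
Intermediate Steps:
h(k, P) = 4 + P
s = -5
B(L) = 2 + 3*√L (B(L) = 2 - (-3)*√L = 2 + 3*√L)
(r(-14, 5) + B(36))² = ((5 - 1*(-14)) + (2 + 3*√36))² = ((5 + 14) + (2 + 3*6))² = (19 + (2 + 18))² = (19 + 20)² = 39² = 1521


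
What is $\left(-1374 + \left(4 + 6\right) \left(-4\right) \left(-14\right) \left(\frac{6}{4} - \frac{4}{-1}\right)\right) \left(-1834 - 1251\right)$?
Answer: $-5263010$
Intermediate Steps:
$\left(-1374 + \left(4 + 6\right) \left(-4\right) \left(-14\right) \left(\frac{6}{4} - \frac{4}{-1}\right)\right) \left(-1834 - 1251\right) = \left(-1374 + 10 \left(-4\right) \left(-14\right) \left(6 \cdot \frac{1}{4} - -4\right)\right) \left(-3085\right) = \left(-1374 + \left(-40\right) \left(-14\right) \left(\frac{3}{2} + 4\right)\right) \left(-3085\right) = \left(-1374 + 560 \cdot \frac{11}{2}\right) \left(-3085\right) = \left(-1374 + 3080\right) \left(-3085\right) = 1706 \left(-3085\right) = -5263010$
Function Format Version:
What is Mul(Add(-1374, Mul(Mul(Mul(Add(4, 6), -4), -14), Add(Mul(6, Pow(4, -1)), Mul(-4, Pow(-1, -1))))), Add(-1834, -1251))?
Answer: -5263010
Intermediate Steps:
Mul(Add(-1374, Mul(Mul(Mul(Add(4, 6), -4), -14), Add(Mul(6, Pow(4, -1)), Mul(-4, Pow(-1, -1))))), Add(-1834, -1251)) = Mul(Add(-1374, Mul(Mul(Mul(10, -4), -14), Add(Mul(6, Rational(1, 4)), Mul(-4, -1)))), -3085) = Mul(Add(-1374, Mul(Mul(-40, -14), Add(Rational(3, 2), 4))), -3085) = Mul(Add(-1374, Mul(560, Rational(11, 2))), -3085) = Mul(Add(-1374, 3080), -3085) = Mul(1706, -3085) = -5263010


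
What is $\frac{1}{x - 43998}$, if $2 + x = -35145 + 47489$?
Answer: $- \frac{1}{31656} \approx -3.159 \cdot 10^{-5}$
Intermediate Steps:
$x = 12342$ ($x = -2 + \left(-35145 + 47489\right) = -2 + 12344 = 12342$)
$\frac{1}{x - 43998} = \frac{1}{12342 - 43998} = \frac{1}{-31656} = - \frac{1}{31656}$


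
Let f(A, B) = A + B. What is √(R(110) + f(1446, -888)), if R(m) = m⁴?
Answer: √146410558 ≈ 12100.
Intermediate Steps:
√(R(110) + f(1446, -888)) = √(110⁴ + (1446 - 888)) = √(146410000 + 558) = √146410558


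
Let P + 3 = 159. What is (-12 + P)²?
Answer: 20736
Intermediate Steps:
P = 156 (P = -3 + 159 = 156)
(-12 + P)² = (-12 + 156)² = 144² = 20736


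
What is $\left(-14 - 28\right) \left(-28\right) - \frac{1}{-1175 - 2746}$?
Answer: $\frac{4611097}{3921} \approx 1176.0$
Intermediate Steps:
$\left(-14 - 28\right) \left(-28\right) - \frac{1}{-1175 - 2746} = \left(-42\right) \left(-28\right) - \frac{1}{-3921} = 1176 - - \frac{1}{3921} = 1176 + \frac{1}{3921} = \frac{4611097}{3921}$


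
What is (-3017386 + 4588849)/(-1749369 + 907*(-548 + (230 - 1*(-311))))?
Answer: -1571463/1755718 ≈ -0.89505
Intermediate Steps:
(-3017386 + 4588849)/(-1749369 + 907*(-548 + (230 - 1*(-311)))) = 1571463/(-1749369 + 907*(-548 + (230 + 311))) = 1571463/(-1749369 + 907*(-548 + 541)) = 1571463/(-1749369 + 907*(-7)) = 1571463/(-1749369 - 6349) = 1571463/(-1755718) = 1571463*(-1/1755718) = -1571463/1755718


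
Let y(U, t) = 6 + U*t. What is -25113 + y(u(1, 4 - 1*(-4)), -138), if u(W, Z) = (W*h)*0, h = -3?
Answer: -25107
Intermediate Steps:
u(W, Z) = 0 (u(W, Z) = (W*(-3))*0 = -3*W*0 = 0)
-25113 + y(u(1, 4 - 1*(-4)), -138) = -25113 + (6 + 0*(-138)) = -25113 + (6 + 0) = -25113 + 6 = -25107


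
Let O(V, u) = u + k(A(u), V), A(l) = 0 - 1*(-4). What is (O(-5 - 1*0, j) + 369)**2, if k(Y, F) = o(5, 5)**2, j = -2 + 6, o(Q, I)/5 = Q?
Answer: 996004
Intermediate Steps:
o(Q, I) = 5*Q
A(l) = 4 (A(l) = 0 + 4 = 4)
j = 4
k(Y, F) = 625 (k(Y, F) = (5*5)**2 = 25**2 = 625)
O(V, u) = 625 + u (O(V, u) = u + 625 = 625 + u)
(O(-5 - 1*0, j) + 369)**2 = ((625 + 4) + 369)**2 = (629 + 369)**2 = 998**2 = 996004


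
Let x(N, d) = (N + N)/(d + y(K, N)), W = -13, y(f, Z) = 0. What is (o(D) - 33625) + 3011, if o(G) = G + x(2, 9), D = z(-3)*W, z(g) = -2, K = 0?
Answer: -275288/9 ≈ -30588.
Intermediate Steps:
x(N, d) = 2*N/d (x(N, d) = (N + N)/(d + 0) = (2*N)/d = 2*N/d)
D = 26 (D = -2*(-13) = 26)
o(G) = 4/9 + G (o(G) = G + 2*2/9 = G + 2*2*(⅑) = G + 4/9 = 4/9 + G)
(o(D) - 33625) + 3011 = ((4/9 + 26) - 33625) + 3011 = (238/9 - 33625) + 3011 = -302387/9 + 3011 = -275288/9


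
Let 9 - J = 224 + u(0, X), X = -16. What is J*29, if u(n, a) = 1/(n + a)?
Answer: -99731/16 ≈ -6233.2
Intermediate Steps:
u(n, a) = 1/(a + n)
J = -3439/16 (J = 9 - (224 + 1/(-16 + 0)) = 9 - (224 + 1/(-16)) = 9 - (224 - 1/16) = 9 - 1*3583/16 = 9 - 3583/16 = -3439/16 ≈ -214.94)
J*29 = -3439/16*29 = -99731/16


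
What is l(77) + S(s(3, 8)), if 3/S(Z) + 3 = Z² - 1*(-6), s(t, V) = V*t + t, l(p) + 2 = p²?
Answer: 1446189/244 ≈ 5927.0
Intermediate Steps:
l(p) = -2 + p²
s(t, V) = t + V*t
S(Z) = 3/(3 + Z²) (S(Z) = 3/(-3 + (Z² - 1*(-6))) = 3/(-3 + (Z² + 6)) = 3/(-3 + (6 + Z²)) = 3/(3 + Z²))
l(77) + S(s(3, 8)) = (-2 + 77²) + 3/(3 + (3*(1 + 8))²) = (-2 + 5929) + 3/(3 + (3*9)²) = 5927 + 3/(3 + 27²) = 5927 + 3/(3 + 729) = 5927 + 3/732 = 5927 + 3*(1/732) = 5927 + 1/244 = 1446189/244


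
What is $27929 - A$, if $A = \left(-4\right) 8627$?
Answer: $62437$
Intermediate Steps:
$A = -34508$
$27929 - A = 27929 - -34508 = 27929 + 34508 = 62437$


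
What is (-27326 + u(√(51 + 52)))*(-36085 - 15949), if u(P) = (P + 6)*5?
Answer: 1420320064 - 260170*√103 ≈ 1.4177e+9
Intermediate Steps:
u(P) = 30 + 5*P (u(P) = (6 + P)*5 = 30 + 5*P)
(-27326 + u(√(51 + 52)))*(-36085 - 15949) = (-27326 + (30 + 5*√(51 + 52)))*(-36085 - 15949) = (-27326 + (30 + 5*√103))*(-52034) = (-27296 + 5*√103)*(-52034) = 1420320064 - 260170*√103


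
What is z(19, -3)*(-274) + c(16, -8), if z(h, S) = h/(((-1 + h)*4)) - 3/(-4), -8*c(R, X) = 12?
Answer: -10055/36 ≈ -279.31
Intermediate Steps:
c(R, X) = -3/2 (c(R, X) = -⅛*12 = -3/2)
z(h, S) = ¾ + h/(-4 + 4*h) (z(h, S) = h/(-4 + 4*h) - 3*(-¼) = h/(-4 + 4*h) + ¾ = ¾ + h/(-4 + 4*h))
z(19, -3)*(-274) + c(16, -8) = ((-¾ + 19)/(-1 + 19))*(-274) - 3/2 = ((73/4)/18)*(-274) - 3/2 = ((1/18)*(73/4))*(-274) - 3/2 = (73/72)*(-274) - 3/2 = -10001/36 - 3/2 = -10055/36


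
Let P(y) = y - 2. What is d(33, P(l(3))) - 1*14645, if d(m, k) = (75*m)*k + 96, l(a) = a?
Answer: -12074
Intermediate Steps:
P(y) = -2 + y
d(m, k) = 96 + 75*k*m (d(m, k) = 75*k*m + 96 = 96 + 75*k*m)
d(33, P(l(3))) - 1*14645 = (96 + 75*(-2 + 3)*33) - 1*14645 = (96 + 75*1*33) - 14645 = (96 + 2475) - 14645 = 2571 - 14645 = -12074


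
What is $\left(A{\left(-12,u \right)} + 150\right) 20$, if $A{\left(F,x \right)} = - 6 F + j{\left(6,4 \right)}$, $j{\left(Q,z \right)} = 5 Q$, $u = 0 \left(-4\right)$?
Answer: $5040$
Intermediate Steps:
$u = 0$
$A{\left(F,x \right)} = 30 - 6 F$ ($A{\left(F,x \right)} = - 6 F + 5 \cdot 6 = - 6 F + 30 = 30 - 6 F$)
$\left(A{\left(-12,u \right)} + 150\right) 20 = \left(\left(30 - -72\right) + 150\right) 20 = \left(\left(30 + 72\right) + 150\right) 20 = \left(102 + 150\right) 20 = 252 \cdot 20 = 5040$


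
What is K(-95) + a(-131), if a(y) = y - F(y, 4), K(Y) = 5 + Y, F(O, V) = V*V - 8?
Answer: -229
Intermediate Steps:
F(O, V) = -8 + V² (F(O, V) = V² - 8 = -8 + V²)
a(y) = -8 + y (a(y) = y - (-8 + 4²) = y - (-8 + 16) = y - 1*8 = y - 8 = -8 + y)
K(-95) + a(-131) = (5 - 95) + (-8 - 131) = -90 - 139 = -229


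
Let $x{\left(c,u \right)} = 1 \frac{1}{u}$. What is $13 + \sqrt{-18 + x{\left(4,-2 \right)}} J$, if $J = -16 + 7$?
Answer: $13 - \frac{9 i \sqrt{74}}{2} \approx 13.0 - 38.71 i$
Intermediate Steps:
$x{\left(c,u \right)} = \frac{1}{u}$
$J = -9$
$13 + \sqrt{-18 + x{\left(4,-2 \right)}} J = 13 + \sqrt{-18 + \frac{1}{-2}} \left(-9\right) = 13 + \sqrt{-18 - \frac{1}{2}} \left(-9\right) = 13 + \sqrt{- \frac{37}{2}} \left(-9\right) = 13 + \frac{i \sqrt{74}}{2} \left(-9\right) = 13 - \frac{9 i \sqrt{74}}{2}$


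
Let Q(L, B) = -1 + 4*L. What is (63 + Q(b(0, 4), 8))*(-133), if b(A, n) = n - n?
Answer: -8246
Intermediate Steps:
b(A, n) = 0
(63 + Q(b(0, 4), 8))*(-133) = (63 + (-1 + 4*0))*(-133) = (63 + (-1 + 0))*(-133) = (63 - 1)*(-133) = 62*(-133) = -8246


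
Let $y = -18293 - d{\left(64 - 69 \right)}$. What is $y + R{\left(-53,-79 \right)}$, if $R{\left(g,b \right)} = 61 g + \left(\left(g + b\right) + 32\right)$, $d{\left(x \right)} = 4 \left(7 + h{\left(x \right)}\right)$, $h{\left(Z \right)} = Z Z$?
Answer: $-21754$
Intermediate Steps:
$h{\left(Z \right)} = Z^{2}$
$d{\left(x \right)} = 28 + 4 x^{2}$ ($d{\left(x \right)} = 4 \left(7 + x^{2}\right) = 28 + 4 x^{2}$)
$y = -18421$ ($y = -18293 - \left(28 + 4 \left(64 - 69\right)^{2}\right) = -18293 - \left(28 + 4 \left(-5\right)^{2}\right) = -18293 - \left(28 + 4 \cdot 25\right) = -18293 - \left(28 + 100\right) = -18293 - 128 = -18421$)
$R{\left(g,b \right)} = 32 + b + 62 g$ ($R{\left(g,b \right)} = 61 g + \left(\left(b + g\right) + 32\right) = 61 g + \left(32 + b + g\right) = 32 + b + 62 g$)
$y + R{\left(-53,-79 \right)} = -18421 + \left(32 - 79 + 62 \left(-53\right)\right) = -18421 - 3333 = -21754$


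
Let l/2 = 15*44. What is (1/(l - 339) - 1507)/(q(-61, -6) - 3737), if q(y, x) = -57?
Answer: 739183/1860957 ≈ 0.39721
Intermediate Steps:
l = 1320 (l = 2*(15*44) = 2*660 = 1320)
(1/(l - 339) - 1507)/(q(-61, -6) - 3737) = (1/(1320 - 339) - 1507)/(-57 - 3737) = (1/981 - 1507)/(-3794) = (1/981 - 1507)*(-1/3794) = -1478366/981*(-1/3794) = 739183/1860957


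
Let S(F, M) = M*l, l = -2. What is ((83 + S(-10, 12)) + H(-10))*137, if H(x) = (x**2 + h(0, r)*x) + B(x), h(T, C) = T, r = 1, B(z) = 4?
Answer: 22331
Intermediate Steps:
H(x) = 4 + x**2 (H(x) = (x**2 + 0*x) + 4 = (x**2 + 0) + 4 = x**2 + 4 = 4 + x**2)
S(F, M) = -2*M (S(F, M) = M*(-2) = -2*M)
((83 + S(-10, 12)) + H(-10))*137 = ((83 - 2*12) + (4 + (-10)**2))*137 = ((83 - 24) + (4 + 100))*137 = (59 + 104)*137 = 163*137 = 22331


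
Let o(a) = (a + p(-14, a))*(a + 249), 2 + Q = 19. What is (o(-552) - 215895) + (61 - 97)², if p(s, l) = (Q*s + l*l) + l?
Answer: -92133285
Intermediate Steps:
Q = 17 (Q = -2 + 19 = 17)
p(s, l) = l + l² + 17*s (p(s, l) = (17*s + l*l) + l = (17*s + l²) + l = (l² + 17*s) + l = l + l² + 17*s)
o(a) = (249 + a)*(-238 + a² + 2*a) (o(a) = (a + (a + a² + 17*(-14)))*(a + 249) = (a + (a + a² - 238))*(249 + a) = (a + (-238 + a + a²))*(249 + a) = (-238 + a² + 2*a)*(249 + a) = (249 + a)*(-238 + a² + 2*a))
(o(-552) - 215895) + (61 - 97)² = ((-59262 + (-552)³ + 251*(-552)² + 260*(-552)) - 215895) + (61 - 97)² = ((-59262 - 168196608 + 251*304704 - 143520) - 215895) + (-36)² = ((-59262 - 168196608 + 76480704 - 143520) - 215895) + 1296 = (-91918686 - 215895) + 1296 = -92134581 + 1296 = -92133285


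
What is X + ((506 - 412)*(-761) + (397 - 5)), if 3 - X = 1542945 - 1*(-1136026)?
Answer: -2750110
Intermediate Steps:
X = -2678968 (X = 3 - (1542945 - 1*(-1136026)) = 3 - (1542945 + 1136026) = 3 - 1*2678971 = 3 - 2678971 = -2678968)
X + ((506 - 412)*(-761) + (397 - 5)) = -2678968 + ((506 - 412)*(-761) + (397 - 5)) = -2678968 + (94*(-761) + 392) = -2678968 + (-71534 + 392) = -2678968 - 71142 = -2750110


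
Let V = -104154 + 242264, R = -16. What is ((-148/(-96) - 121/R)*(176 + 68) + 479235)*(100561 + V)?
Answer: 459638737689/4 ≈ 1.1491e+11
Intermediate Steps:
V = 138110
((-148/(-96) - 121/R)*(176 + 68) + 479235)*(100561 + V) = ((-148/(-96) - 121/(-16))*(176 + 68) + 479235)*(100561 + 138110) = ((-148*(-1/96) - 121*(-1/16))*244 + 479235)*238671 = ((37/24 + 121/16)*244 + 479235)*238671 = ((437/48)*244 + 479235)*238671 = (26657/12 + 479235)*238671 = (5777477/12)*238671 = 459638737689/4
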